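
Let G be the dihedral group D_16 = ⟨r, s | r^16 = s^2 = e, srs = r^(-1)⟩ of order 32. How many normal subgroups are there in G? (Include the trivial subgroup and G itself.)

8

G has 36 subgroups. Checking conjugation-invariance by order — order 1: 1/1 normal; order 2: 1/17 normal; order 4: 1/9 normal; order 8: 1/5 normal; order 16: 3/3 normal; order 32: 1/1 normal.
Total normal subgroups: 8.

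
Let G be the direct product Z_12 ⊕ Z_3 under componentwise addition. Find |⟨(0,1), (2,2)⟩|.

|⟨(0,1)⟩| = 3 and |⟨(2,2)⟩| = 6, so |H| is a multiple of lcm(3, 6) = 6 and divides |G| = 36.
Closing under the operation: H = {(0,0), (0,1), (0,2), (2,0), (2,1), (2,2), (4,0), (4,1), (4,2), (6,0), (6,1), (6,2), (8,0), (8,1), (8,2), (10,0), (10,1), (10,2)}, so |H| = 18.

18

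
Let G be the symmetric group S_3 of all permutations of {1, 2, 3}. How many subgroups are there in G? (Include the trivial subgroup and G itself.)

|G| = 6, so by Lagrange every subgroup order divides 6. Divisors: 1, 2, 3, 6.
Subgroups by order — order 1: 1; order 2: 3; order 3: 1; order 6: 1.
Total: 1 + 3 + 1 + 1 = 6.

6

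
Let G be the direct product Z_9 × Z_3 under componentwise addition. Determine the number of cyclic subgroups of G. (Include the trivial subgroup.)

8

A cyclic subgroup of order d is generated by each of its φ(d) elements of order d, so the cyclic subgroups of order d number (#elements of order d)/φ(d).
Cyclic subgroups by order — order 1: 1; order 3: 4; order 9: 3.
Total: 8.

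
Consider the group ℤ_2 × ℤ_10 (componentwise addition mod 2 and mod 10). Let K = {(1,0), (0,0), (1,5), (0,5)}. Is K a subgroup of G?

Yes

|K| = 4 divides |G| = 20, consistent with Lagrange.
K contains the identity, every element's inverse is in K, and K is closed under +: it is a subgroup.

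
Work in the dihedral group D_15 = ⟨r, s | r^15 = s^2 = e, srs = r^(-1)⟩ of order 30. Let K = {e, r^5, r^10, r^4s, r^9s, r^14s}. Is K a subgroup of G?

Yes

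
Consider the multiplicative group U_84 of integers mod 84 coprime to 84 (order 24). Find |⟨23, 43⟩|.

|⟨23⟩| = 6 and |⟨43⟩| = 2, so |H| is a multiple of lcm(6, 2) = 6 and divides |G| = 24.
Closing under the operation: H = {1, 11, 23, 25, 29, 37, 43, 53, 65, 67, 71, 79}, so |H| = 12.

12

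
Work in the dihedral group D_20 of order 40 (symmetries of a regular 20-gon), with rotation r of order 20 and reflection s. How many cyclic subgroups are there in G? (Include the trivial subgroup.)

A cyclic subgroup of order d is generated by each of its φ(d) elements of order d, so the cyclic subgroups of order d number (#elements of order d)/φ(d).
Cyclic subgroups by order — order 1: 1; order 2: 21; order 4: 1; order 5: 1; order 10: 1; order 20: 1.
Total: 26.

26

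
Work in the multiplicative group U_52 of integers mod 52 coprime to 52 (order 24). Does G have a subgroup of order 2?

2 | 24. A subgroup of order 2 is {1, 25}.

Yes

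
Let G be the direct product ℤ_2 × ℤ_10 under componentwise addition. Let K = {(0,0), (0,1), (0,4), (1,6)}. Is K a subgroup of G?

(0,1) ∈ K but its inverse (0,9) ∉ K, so K is not a subgroup.

No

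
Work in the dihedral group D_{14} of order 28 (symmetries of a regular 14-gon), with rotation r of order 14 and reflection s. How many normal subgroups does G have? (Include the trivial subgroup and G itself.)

G has 28 subgroups. Checking conjugation-invariance by order — order 1: 1/1 normal; order 2: 1/15 normal; order 4: 0/7 normal; order 7: 1/1 normal; order 14: 3/3 normal; order 28: 1/1 normal.
Total normal subgroups: 7.

7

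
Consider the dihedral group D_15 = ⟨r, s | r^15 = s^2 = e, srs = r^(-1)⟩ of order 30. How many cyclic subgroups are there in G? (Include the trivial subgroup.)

19

Group the elements of G by the cyclic subgroup they generate; each cyclic subgroup of order d accounts for φ(d) elements.
Cyclic subgroups by order — order 1: 1; order 2: 15; order 3: 1; order 5: 1; order 15: 1.
Total: 19.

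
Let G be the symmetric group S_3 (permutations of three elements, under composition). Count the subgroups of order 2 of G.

|G| = 6 and 2 | 6, so subgroups of order 2 are possible by Lagrange.
The subgroups of order 2 are: {e, (1 2)}; {e, (1 3)}; {e, (2 3)}.
So G has 3 subgroups of order 2.

3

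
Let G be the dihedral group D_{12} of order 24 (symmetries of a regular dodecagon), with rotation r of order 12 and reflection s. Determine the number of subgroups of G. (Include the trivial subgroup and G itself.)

|G| = 24, so by Lagrange every subgroup order divides 24. Divisors: 1, 2, 3, 4, 6, 8, 12, 24.
Subgroups by order — order 1: 1; order 2: 13; order 3: 1; order 4: 7; order 6: 5; order 8: 3; order 12: 3; order 24: 1.
Total: 1 + 13 + 1 + 7 + 5 + 3 + 3 + 1 = 34.

34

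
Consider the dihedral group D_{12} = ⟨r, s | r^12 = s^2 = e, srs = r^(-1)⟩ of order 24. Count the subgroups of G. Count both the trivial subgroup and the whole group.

34

|G| = 24, so by Lagrange every subgroup order divides 24. Divisors: 1, 2, 3, 4, 6, 8, 12, 24.
Subgroups by order — order 1: 1; order 2: 13; order 3: 1; order 4: 7; order 6: 5; order 8: 3; order 12: 3; order 24: 1.
Total: 1 + 13 + 1 + 7 + 5 + 3 + 3 + 1 = 34.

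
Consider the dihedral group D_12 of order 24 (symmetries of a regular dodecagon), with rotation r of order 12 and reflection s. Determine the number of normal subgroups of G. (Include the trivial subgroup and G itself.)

9

G has 34 subgroups. Checking conjugation-invariance by order — order 1: 1/1 normal; order 2: 1/13 normal; order 3: 1/1 normal; order 4: 1/7 normal; order 6: 1/5 normal; order 8: 0/3 normal; order 12: 3/3 normal; order 24: 1/1 normal.
Total normal subgroups: 9.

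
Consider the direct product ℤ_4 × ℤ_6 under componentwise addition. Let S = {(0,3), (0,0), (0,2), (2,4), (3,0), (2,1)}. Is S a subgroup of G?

(2,4) ∈ S but its inverse (2,2) ∉ S, so S is not a subgroup.

No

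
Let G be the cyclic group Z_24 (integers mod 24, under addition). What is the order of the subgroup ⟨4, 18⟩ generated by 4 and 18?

12

|⟨4⟩| = 6 and |⟨18⟩| = 4, so |H| is a multiple of lcm(6, 4) = 12 and divides |G| = 24.
Closing under the operation: H = {0, 2, 4, 6, 8, 10, 12, 14, 16, 18, 20, 22}, so |H| = 12.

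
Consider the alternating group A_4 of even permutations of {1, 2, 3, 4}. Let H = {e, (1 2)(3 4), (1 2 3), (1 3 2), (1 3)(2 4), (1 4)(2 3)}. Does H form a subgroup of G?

Closure fails: (1 3 2) ∘ (1 2)(3 4) = (2 3 4) ∉ H. So H is not a subgroup.

No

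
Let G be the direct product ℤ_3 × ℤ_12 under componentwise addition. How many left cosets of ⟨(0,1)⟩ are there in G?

3

|⟨(0,1)⟩| = 12 and |G| = 36.
By Lagrange, [G : H] = |G|/|H| = 36/12 = 3.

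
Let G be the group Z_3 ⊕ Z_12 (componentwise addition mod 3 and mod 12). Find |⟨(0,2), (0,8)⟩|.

|⟨(0,2)⟩| = 6 and |⟨(0,8)⟩| = 3, so |H| is a multiple of lcm(6, 3) = 6 and divides |G| = 36.
Closing under the operation: H = {(0,0), (0,2), (0,4), (0,6), (0,8), (0,10)}, so |H| = 6.

6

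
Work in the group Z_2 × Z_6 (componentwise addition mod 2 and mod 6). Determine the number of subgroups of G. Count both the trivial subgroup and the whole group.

10

|G| = 12, so by Lagrange every subgroup order divides 12. Divisors: 1, 2, 3, 4, 6, 12.
Subgroups by order — order 1: 1; order 2: 3; order 3: 1; order 4: 1; order 6: 3; order 12: 1.
Total: 1 + 3 + 1 + 1 + 3 + 1 = 10.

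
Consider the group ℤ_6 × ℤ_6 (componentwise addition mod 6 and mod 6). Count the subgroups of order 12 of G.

|G| = 36 and 12 | 36, so subgroups of order 12 are possible by Lagrange.
The subgroups of order 12 are: {(0,0), (0,1), (0,2), (0,3), (0,4), (0,5), (3,0), (3,1), (3,2), (3,3), (3,4), (3,5)}; {(0,0), (0,3), (1,0), (1,3), (2,0), (2,3), (3,0), (3,3), (4,0), (4,3), (5,0), (5,3)}; {(0,0), (0,3), (1,1), (1,4), (2,2), (2,5), (3,0), (3,3), (4,1), (4,4), (5,2), (5,5)}; {(0,0), (0,3), (1,2), (1,5), (2,1), (2,4), (3,0), (3,3), (4,2), (4,5), (5,1), (5,4)}.
So G has 4 subgroups of order 12.

4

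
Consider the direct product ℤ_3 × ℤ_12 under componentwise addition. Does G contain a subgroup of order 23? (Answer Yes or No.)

No

23 does not divide |G| = 36, so by Lagrange no subgroup of order 23 exists.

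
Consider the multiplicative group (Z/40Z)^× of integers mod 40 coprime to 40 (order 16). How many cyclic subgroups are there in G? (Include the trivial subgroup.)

A cyclic subgroup of order d is generated by each of its φ(d) elements of order d, so the cyclic subgroups of order d number (#elements of order d)/φ(d).
Cyclic subgroups by order — order 1: 1; order 2: 7; order 4: 4.
Total: 12.

12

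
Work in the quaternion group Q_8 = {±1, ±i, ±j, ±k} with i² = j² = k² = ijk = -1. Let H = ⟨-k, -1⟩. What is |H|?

4

|⟨-k⟩| = 4 and |⟨-1⟩| = 2, so |H| is a multiple of lcm(4, 2) = 4 and divides |G| = 8.
Closing under the operation: H = {1, -1, k, -k}, so |H| = 4.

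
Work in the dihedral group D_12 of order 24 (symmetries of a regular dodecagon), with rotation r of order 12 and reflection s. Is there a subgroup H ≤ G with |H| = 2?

2 | 24. A subgroup of order 2 is {e, r^10s}.

Yes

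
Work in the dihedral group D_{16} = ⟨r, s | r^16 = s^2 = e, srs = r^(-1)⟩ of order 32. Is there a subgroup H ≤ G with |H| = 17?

No

17 does not divide |G| = 32, so by Lagrange no subgroup of order 17 exists.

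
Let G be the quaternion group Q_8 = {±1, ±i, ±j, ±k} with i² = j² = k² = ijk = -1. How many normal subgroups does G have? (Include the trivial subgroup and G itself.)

G has 6 subgroups. Checking conjugation-invariance by order — order 1: 1/1 normal; order 2: 1/1 normal; order 4: 3/3 normal; order 8: 1/1 normal.
Total normal subgroups: 6.

6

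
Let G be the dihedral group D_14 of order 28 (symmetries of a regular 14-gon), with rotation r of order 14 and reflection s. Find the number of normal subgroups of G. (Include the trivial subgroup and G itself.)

7

G has 28 subgroups. Checking conjugation-invariance by order — order 1: 1/1 normal; order 2: 1/15 normal; order 4: 0/7 normal; order 7: 1/1 normal; order 14: 3/3 normal; order 28: 1/1 normal.
Total normal subgroups: 7.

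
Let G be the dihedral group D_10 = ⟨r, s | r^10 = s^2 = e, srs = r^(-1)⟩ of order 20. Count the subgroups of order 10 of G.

|G| = 20 and 10 | 20, so subgroups of order 10 are possible by Lagrange.
The subgroups of order 10 are: {e, r, r^2, r^3, r^4, r^5, r^6, r^7, r^8, r^9}; {e, r^2, r^4, r^6, r^8, s, r^2s, r^4s, r^6s, r^8s}; {e, r^2, r^4, r^6, r^8, rs, r^3s, r^5s, r^7s, r^9s}.
So G has 3 subgroups of order 10.

3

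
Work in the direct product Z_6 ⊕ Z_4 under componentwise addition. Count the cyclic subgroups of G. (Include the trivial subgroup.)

12

Each element a generates a cyclic subgroup ⟨a⟩; distinct elements may generate the same one (a cyclic group of order d has φ(d) generators).
Cyclic subgroups by order — order 1: 1; order 2: 3; order 3: 1; order 4: 2; order 6: 3; order 12: 2.
Total: 12.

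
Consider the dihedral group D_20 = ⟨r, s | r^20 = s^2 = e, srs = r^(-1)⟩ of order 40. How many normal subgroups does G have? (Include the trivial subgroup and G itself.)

9

G has 48 subgroups. Checking conjugation-invariance by order — order 1: 1/1 normal; order 2: 1/21 normal; order 4: 1/11 normal; order 5: 1/1 normal; order 8: 0/5 normal; order 10: 1/5 normal; order 20: 3/3 normal; order 40: 1/1 normal.
Total normal subgroups: 9.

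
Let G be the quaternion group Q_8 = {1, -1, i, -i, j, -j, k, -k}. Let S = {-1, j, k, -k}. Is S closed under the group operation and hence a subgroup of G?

No

The identity 1 ∉ S, so S is not a subgroup.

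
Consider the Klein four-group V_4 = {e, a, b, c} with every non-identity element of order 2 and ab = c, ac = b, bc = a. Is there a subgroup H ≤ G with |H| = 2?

Yes

2 | 4. A subgroup of order 2 is {e, a}.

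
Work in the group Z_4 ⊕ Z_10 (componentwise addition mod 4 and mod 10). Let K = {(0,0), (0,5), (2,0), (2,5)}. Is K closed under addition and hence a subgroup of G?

Yes

|K| = 4 divides |G| = 40, consistent with Lagrange.
K contains the identity, every element's inverse is in K, and K is closed under +: it is a subgroup.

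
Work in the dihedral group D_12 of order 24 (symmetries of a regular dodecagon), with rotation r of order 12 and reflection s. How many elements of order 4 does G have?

The elements of order 4 are: r^3, r^9.
That's 2.

2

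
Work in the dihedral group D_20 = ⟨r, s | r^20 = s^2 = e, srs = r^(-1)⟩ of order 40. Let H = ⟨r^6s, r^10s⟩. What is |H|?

10

|⟨r^6s⟩| = 2 and |⟨r^10s⟩| = 2, so |H| is a multiple of lcm(2, 2) = 2 and divides |G| = 40.
Closing under the operation: H = {e, r^4, r^8, r^12, r^16, r^2s, r^6s, r^10s, r^14s, r^18s}, so |H| = 10.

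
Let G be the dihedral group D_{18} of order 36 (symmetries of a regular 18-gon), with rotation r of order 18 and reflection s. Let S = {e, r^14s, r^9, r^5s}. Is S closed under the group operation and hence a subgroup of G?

Yes

|S| = 4 divides |G| = 36, consistent with Lagrange.
S contains the identity, every element's inverse is in S, and S is closed under ·: it is a subgroup.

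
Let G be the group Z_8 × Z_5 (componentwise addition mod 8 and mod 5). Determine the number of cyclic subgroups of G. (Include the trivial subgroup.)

A cyclic subgroup of order d is generated by each of its φ(d) elements of order d, so the cyclic subgroups of order d number (#elements of order d)/φ(d).
Cyclic subgroups by order — order 1: 1; order 2: 1; order 4: 1; order 5: 1; order 8: 1; order 10: 1; order 20: 1; order 40: 1.
Total: 8.

8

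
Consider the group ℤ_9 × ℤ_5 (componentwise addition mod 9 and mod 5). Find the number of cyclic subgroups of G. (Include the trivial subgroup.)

Group the elements of G by the cyclic subgroup they generate; each cyclic subgroup of order d accounts for φ(d) elements.
Cyclic subgroups by order — order 1: 1; order 3: 1; order 5: 1; order 9: 1; order 15: 1; order 45: 1.
Total: 6.

6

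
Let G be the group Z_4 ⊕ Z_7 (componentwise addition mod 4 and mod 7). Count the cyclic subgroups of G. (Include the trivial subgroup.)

Group the elements of G by the cyclic subgroup they generate; each cyclic subgroup of order d accounts for φ(d) elements.
Cyclic subgroups by order — order 1: 1; order 2: 1; order 4: 1; order 7: 1; order 14: 1; order 28: 1.
Total: 6.

6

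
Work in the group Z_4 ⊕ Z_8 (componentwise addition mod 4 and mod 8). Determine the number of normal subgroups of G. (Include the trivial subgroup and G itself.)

22

G is abelian, so every subgroup is normal.
G has 22 subgroups in total, hence 22 normal subgroups.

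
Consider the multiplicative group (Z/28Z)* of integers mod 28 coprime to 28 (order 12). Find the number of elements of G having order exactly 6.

The elements of order 6 are: 3, 5, 11, 17, 19, 23.
That's 6.

6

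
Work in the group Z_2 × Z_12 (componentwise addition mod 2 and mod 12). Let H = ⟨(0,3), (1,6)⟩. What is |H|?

8

|⟨(0,3)⟩| = 4 and |⟨(1,6)⟩| = 2, so |H| is a multiple of lcm(4, 2) = 4 and divides |G| = 24.
Closing under the operation: H = {(0,0), (0,3), (0,6), (0,9), (1,0), (1,3), (1,6), (1,9)}, so |H| = 8.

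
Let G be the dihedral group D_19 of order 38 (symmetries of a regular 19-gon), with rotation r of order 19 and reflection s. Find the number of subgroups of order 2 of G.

|G| = 38 and 2 | 38, so subgroups of order 2 are possible by Lagrange.
The subgroups of order 2 are: {e, r^10s}; {e, r^11s}; {e, r^12s}; {e, r^13s}; … (19 in all).
So G has 19 subgroups of order 2.

19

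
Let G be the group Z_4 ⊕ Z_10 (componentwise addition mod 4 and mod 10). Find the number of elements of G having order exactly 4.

4

An element (a,b) has order lcm(ord(a), ord(b)); count pairs with lcm equal to 4.
Enumerating gives 4 such elements.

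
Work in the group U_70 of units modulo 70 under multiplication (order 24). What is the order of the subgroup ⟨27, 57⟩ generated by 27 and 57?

|⟨27⟩| = 4 and |⟨57⟩| = 4, so |H| is a multiple of lcm(4, 4) = 4 and divides |G| = 24.
Closing under the operation: H = {1, 13, 27, 29, 41, 43, 57, 69}, so |H| = 8.

8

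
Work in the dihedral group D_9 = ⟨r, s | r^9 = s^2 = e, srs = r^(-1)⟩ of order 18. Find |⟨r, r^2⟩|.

|⟨r⟩| = 9 and |⟨r^2⟩| = 9, so |H| is a multiple of lcm(9, 9) = 9 and divides |G| = 18.
Closing under the operation: H = {e, r, r^2, r^3, r^4, r^5, r^6, r^7, r^8}, so |H| = 9.

9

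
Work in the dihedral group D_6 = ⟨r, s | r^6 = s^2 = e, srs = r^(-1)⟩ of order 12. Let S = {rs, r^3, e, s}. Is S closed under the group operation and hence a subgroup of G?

Closure fails: s · rs = r^5 ∉ S. So S is not a subgroup.

No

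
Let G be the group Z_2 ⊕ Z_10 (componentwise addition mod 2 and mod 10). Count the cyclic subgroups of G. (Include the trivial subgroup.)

8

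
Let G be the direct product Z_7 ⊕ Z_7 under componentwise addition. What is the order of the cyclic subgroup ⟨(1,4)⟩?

The order of (1,4) in Z_7 × Z_7 is lcm(ord(1) in Z_7, ord(4) in Z_7).
ord(1) = 7 and ord(4) = 7, so |⟨(1,4)⟩| = lcm(7, 7) = 7.

7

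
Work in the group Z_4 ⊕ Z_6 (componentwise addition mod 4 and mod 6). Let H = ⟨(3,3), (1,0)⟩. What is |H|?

8

|⟨(3,3)⟩| = 4 and |⟨(1,0)⟩| = 4, so |H| is a multiple of lcm(4, 4) = 4 and divides |G| = 24.
Closing under the operation: H = {(0,0), (0,3), (1,0), (1,3), (2,0), (2,3), (3,0), (3,3)}, so |H| = 8.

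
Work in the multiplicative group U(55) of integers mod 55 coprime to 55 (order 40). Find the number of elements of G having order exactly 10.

Enumerating element orders in G gives 12 elements of order 10.

12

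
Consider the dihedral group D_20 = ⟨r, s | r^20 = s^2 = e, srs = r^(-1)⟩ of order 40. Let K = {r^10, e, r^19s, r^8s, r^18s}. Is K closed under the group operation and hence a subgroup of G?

Closure fails: r^10 · r^19s = r^9s ∉ K. So K is not a subgroup.

No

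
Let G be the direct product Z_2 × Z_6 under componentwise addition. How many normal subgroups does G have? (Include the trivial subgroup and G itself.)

10

G is abelian, so every subgroup is normal.
G has 10 subgroups in total, hence 10 normal subgroups.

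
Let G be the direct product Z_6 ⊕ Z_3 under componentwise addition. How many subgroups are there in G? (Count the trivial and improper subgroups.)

12

|G| = 18, so by Lagrange every subgroup order divides 18. Divisors: 1, 2, 3, 6, 9, 18.
Subgroups by order — order 1: 1; order 2: 1; order 3: 4; order 6: 4; order 9: 1; order 18: 1.
Total: 1 + 1 + 4 + 4 + 1 + 1 = 12.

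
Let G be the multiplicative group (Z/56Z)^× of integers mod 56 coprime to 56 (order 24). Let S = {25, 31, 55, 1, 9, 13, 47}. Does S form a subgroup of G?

No

|S| = 7 does not divide |G| = 24, so by Lagrange S is not a subgroup.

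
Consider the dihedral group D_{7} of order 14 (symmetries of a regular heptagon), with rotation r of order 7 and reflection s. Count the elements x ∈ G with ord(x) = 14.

0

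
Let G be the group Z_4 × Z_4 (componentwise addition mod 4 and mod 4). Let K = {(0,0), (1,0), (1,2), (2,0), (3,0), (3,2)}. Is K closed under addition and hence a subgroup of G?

|K| = 6 does not divide |G| = 16, so by Lagrange K is not a subgroup.

No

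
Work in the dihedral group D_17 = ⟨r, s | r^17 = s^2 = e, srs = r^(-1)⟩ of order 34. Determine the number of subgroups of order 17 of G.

|G| = 34 and 17 | 34, so subgroups of order 17 are possible by Lagrange.
The subgroups of order 17 are: {e, r, r^2, r^3, r^4, r^5, r^6, r^7, r^8, r^9, r^10, r^11, r^12, r^13, r^14, r^15, r^16}.
So G has 1 subgroup of order 17.

1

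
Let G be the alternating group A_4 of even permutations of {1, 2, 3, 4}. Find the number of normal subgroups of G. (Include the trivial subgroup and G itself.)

G has 10 subgroups. Checking conjugation-invariance by order — order 1: 1/1 normal; order 2: 0/3 normal; order 3: 0/4 normal; order 4: 1/1 normal; order 12: 1/1 normal.
Total normal subgroups: 3.

3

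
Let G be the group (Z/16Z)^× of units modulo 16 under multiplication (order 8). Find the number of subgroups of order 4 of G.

|G| = 8 and 4 | 8, so subgroups of order 4 are possible by Lagrange.
The subgroups of order 4 are: {1, 3, 9, 11}; {1, 5, 9, 13}; {1, 7, 9, 15}.
So G has 3 subgroups of order 4.

3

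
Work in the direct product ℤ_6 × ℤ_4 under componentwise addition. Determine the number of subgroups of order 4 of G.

|G| = 24 and 4 | 24, so subgroups of order 4 are possible by Lagrange.
The subgroups of order 4 are: {(0,0), (0,1), (0,2), (0,3)}; {(0,0), (0,2), (3,0), (3,2)}; {(0,0), (0,2), (3,1), (3,3)}.
So G has 3 subgroups of order 4.

3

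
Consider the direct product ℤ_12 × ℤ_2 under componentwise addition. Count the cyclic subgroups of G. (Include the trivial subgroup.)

12

A cyclic subgroup of order d is generated by each of its φ(d) elements of order d, so the cyclic subgroups of order d number (#elements of order d)/φ(d).
Cyclic subgroups by order — order 1: 1; order 2: 3; order 3: 1; order 4: 2; order 6: 3; order 12: 2.
Total: 12.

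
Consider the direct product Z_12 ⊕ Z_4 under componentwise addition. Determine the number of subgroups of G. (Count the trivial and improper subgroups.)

|G| = 48, so by Lagrange every subgroup order divides 48. Divisors: 1, 2, 3, 4, 6, 8, 12, 16, 24, 48.
Subgroups by order — order 1: 1; order 2: 3; order 3: 1; order 4: 7; order 6: 3; order 8: 3; order 12: 7; order 16: 1; order 24: 3; order 48: 1.
Total: 1 + 3 + 1 + 7 + 3 + 3 + 7 + 1 + 3 + 1 = 30.

30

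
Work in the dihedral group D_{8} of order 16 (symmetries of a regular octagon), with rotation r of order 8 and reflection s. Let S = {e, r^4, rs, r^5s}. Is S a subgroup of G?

Yes

|S| = 4 divides |G| = 16, consistent with Lagrange.
S contains the identity, every element's inverse is in S, and S is closed under ·: it is a subgroup.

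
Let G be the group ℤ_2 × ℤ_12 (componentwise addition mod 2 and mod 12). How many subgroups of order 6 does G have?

|G| = 24 and 6 | 24, so subgroups of order 6 are possible by Lagrange.
The subgroups of order 6 are: {(0,0), (0,2), (0,4), (0,6), (0,8), (0,10)}; {(0,0), (0,4), (0,8), (1,0), (1,4), (1,8)}; {(0,0), (0,4), (0,8), (1,2), (1,6), (1,10)}.
So G has 3 subgroups of order 6.

3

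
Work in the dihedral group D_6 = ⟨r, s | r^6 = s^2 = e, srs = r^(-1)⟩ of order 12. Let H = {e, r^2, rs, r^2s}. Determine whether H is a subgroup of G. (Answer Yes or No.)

No

r^2 ∈ H but its inverse r^4 ∉ H, so H is not a subgroup.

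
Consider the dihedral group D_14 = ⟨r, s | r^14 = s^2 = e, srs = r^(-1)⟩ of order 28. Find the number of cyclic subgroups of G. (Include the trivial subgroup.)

18

A cyclic subgroup of order d is generated by each of its φ(d) elements of order d, so the cyclic subgroups of order d number (#elements of order d)/φ(d).
Cyclic subgroups by order — order 1: 1; order 2: 15; order 7: 1; order 14: 1.
Total: 18.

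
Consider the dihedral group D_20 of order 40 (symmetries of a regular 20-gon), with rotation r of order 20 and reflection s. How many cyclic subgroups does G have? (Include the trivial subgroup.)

26

A cyclic subgroup of order d is generated by each of its φ(d) elements of order d, so the cyclic subgroups of order d number (#elements of order d)/φ(d).
Cyclic subgroups by order — order 1: 1; order 2: 21; order 4: 1; order 5: 1; order 10: 1; order 20: 1.
Total: 26.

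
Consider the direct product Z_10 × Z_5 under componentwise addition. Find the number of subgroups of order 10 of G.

6

|G| = 50 and 10 | 50, so subgroups of order 10 are possible by Lagrange.
The subgroups of order 10 are: {(0,0), (0,1), (0,2), (0,3), (0,4), (5,0), (5,1), (5,2), (5,3), (5,4)}; {(0,0), (1,0), (2,0), (3,0), (4,0), (5,0), (6,0), (7,0), (8,0), (9,0)}; {(0,0), (1,1), (2,2), (3,3), (4,4), (5,0), (6,1), (7,2), (8,3), (9,4)}; {(0,0), (1,2), (2,4), (3,1), (4,3), (5,0), (6,2), (7,4), (8,1), (9,3)}; … (6 in all).
So G has 6 subgroups of order 10.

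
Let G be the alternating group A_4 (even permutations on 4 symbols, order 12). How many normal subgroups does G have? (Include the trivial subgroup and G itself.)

G has 10 subgroups. Checking conjugation-invariance by order — order 1: 1/1 normal; order 2: 0/3 normal; order 3: 0/4 normal; order 4: 1/1 normal; order 12: 1/1 normal.
Total normal subgroups: 3.

3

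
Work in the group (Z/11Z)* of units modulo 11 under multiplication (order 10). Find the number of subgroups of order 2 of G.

1

|G| = 10 and 2 | 10, so subgroups of order 2 are possible by Lagrange.
The subgroups of order 2 are: {1, 10}.
So G has 1 subgroup of order 2.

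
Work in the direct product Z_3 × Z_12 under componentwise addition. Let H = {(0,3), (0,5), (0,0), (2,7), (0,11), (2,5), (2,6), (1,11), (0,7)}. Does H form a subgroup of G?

No

(2,7) ∈ H but its inverse (1,5) ∉ H, so H is not a subgroup.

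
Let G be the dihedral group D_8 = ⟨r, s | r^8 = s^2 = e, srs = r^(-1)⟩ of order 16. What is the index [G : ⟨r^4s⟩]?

8

|⟨r^4s⟩| = 2 and |G| = 16.
By Lagrange, [G : H] = |G|/|H| = 16/2 = 8.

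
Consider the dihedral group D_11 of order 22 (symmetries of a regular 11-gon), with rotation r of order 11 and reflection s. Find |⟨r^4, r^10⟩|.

|⟨r^4⟩| = 11 and |⟨r^10⟩| = 11, so |H| is a multiple of lcm(11, 11) = 11 and divides |G| = 22.
Closing under the operation: H = {e, r, r^2, r^3, r^4, r^5, r^6, r^7, r^8, r^9, r^10}, so |H| = 11.

11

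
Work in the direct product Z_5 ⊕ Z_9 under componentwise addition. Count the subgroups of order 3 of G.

1

|G| = 45 and 3 | 45, so subgroups of order 3 are possible by Lagrange.
The subgroups of order 3 are: {(0,0), (0,3), (0,6)}.
So G has 1 subgroup of order 3.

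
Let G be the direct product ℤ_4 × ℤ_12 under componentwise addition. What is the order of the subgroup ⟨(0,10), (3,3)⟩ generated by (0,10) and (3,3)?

24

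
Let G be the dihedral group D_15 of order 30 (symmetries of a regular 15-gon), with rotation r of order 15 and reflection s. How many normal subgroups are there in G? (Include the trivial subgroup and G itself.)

5

G has 28 subgroups. Checking conjugation-invariance by order — order 1: 1/1 normal; order 2: 0/15 normal; order 3: 1/1 normal; order 5: 1/1 normal; order 6: 0/5 normal; order 10: 0/3 normal; order 15: 1/1 normal; order 30: 1/1 normal.
Total normal subgroups: 5.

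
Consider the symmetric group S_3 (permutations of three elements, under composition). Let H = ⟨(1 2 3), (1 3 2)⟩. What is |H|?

3

|⟨(1 2 3)⟩| = 3 and |⟨(1 3 2)⟩| = 3, so |H| is a multiple of lcm(3, 3) = 3 and divides |G| = 6.
Closing under the operation: H = {e, (1 2 3), (1 3 2)}, so |H| = 3.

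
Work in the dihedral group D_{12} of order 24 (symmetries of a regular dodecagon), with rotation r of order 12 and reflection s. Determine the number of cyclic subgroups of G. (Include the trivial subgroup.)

Group the elements of G by the cyclic subgroup they generate; each cyclic subgroup of order d accounts for φ(d) elements.
Cyclic subgroups by order — order 1: 1; order 2: 13; order 3: 1; order 4: 1; order 6: 1; order 12: 1.
Total: 18.

18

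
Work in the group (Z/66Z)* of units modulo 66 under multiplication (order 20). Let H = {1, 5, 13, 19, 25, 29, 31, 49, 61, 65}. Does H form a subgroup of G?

No

5 ∈ H but its inverse 53 ∉ H, so H is not a subgroup.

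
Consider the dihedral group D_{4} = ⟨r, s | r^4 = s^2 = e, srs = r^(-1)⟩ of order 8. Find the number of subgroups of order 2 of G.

5

|G| = 8 and 2 | 8, so subgroups of order 2 are possible by Lagrange.
The subgroups of order 2 are: {e, r^2}; {e, r^2s}; {e, r^3s}; {e, rs}; … (5 in all).
So G has 5 subgroups of order 2.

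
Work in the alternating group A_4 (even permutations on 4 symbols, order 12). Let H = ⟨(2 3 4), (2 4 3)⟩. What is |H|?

3

|⟨(2 3 4)⟩| = 3 and |⟨(2 4 3)⟩| = 3, so |H| is a multiple of lcm(3, 3) = 3 and divides |G| = 12.
Closing under the operation: H = {e, (2 3 4), (2 4 3)}, so |H| = 3.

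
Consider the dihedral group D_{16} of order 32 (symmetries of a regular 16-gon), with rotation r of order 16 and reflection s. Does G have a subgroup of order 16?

Yes

16 | 32. A subgroup of order 16 is {e, r, r^2, r^3, r^4, r^5, r^6, r^7, r^8, r^9, r^10, r^11, r^12, r^13, r^14, r^15}.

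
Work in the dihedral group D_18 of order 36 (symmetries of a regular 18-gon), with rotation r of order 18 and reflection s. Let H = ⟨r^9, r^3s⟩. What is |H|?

4

|⟨r^9⟩| = 2 and |⟨r^3s⟩| = 2, so |H| is a multiple of lcm(2, 2) = 2 and divides |G| = 36.
Closing under the operation: H = {e, r^9, r^3s, r^12s}, so |H| = 4.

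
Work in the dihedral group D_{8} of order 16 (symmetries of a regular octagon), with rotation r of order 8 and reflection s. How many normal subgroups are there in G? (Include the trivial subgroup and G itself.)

G has 19 subgroups. Checking conjugation-invariance by order — order 1: 1/1 normal; order 2: 1/9 normal; order 4: 1/5 normal; order 8: 3/3 normal; order 16: 1/1 normal.
Total normal subgroups: 7.

7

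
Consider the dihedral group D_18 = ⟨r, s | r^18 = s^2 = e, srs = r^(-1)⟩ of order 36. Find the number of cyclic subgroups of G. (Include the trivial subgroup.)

24

Each element a generates a cyclic subgroup ⟨a⟩; distinct elements may generate the same one (a cyclic group of order d has φ(d) generators).
Cyclic subgroups by order — order 1: 1; order 2: 19; order 3: 1; order 6: 1; order 9: 1; order 18: 1.
Total: 24.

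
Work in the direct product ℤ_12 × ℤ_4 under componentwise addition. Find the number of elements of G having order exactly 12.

An element (a,b) has order lcm(ord(a), ord(b)); count pairs with lcm equal to 12.
Enumerating gives 24 such elements.

24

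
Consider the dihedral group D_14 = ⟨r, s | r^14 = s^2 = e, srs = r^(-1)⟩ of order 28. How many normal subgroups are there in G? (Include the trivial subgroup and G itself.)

G has 28 subgroups. Checking conjugation-invariance by order — order 1: 1/1 normal; order 2: 1/15 normal; order 4: 0/7 normal; order 7: 1/1 normal; order 14: 3/3 normal; order 28: 1/1 normal.
Total normal subgroups: 7.

7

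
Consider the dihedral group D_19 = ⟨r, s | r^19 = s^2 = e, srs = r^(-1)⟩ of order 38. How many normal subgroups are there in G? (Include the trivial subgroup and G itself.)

G has 22 subgroups. Checking conjugation-invariance by order — order 1: 1/1 normal; order 2: 0/19 normal; order 19: 1/1 normal; order 38: 1/1 normal.
Total normal subgroups: 3.

3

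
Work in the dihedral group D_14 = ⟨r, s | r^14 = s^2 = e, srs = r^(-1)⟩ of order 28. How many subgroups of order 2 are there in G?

|G| = 28 and 2 | 28, so subgroups of order 2 are possible by Lagrange.
The subgroups of order 2 are: {e, r^10s}; {e, r^11s}; {e, r^12s}; {e, r^13s}; … (15 in all).
So G has 15 subgroups of order 2.

15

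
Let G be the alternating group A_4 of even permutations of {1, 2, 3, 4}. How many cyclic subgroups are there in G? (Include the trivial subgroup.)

8

Group the elements of G by the cyclic subgroup they generate; each cyclic subgroup of order d accounts for φ(d) elements.
Cyclic subgroups by order — order 1: 1; order 2: 3; order 3: 4.
Total: 8.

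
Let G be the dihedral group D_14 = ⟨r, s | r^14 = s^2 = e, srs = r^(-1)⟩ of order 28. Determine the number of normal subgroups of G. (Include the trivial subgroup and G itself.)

7

G has 28 subgroups. Checking conjugation-invariance by order — order 1: 1/1 normal; order 2: 1/15 normal; order 4: 0/7 normal; order 7: 1/1 normal; order 14: 3/3 normal; order 28: 1/1 normal.
Total normal subgroups: 7.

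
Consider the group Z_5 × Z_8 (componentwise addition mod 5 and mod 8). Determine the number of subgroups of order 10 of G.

1

|G| = 40 and 10 | 40, so subgroups of order 10 are possible by Lagrange.
The subgroups of order 10 are: {(0,0), (0,4), (1,0), (1,4), (2,0), (2,4), (3,0), (3,4), (4,0), (4,4)}.
So G has 1 subgroup of order 10.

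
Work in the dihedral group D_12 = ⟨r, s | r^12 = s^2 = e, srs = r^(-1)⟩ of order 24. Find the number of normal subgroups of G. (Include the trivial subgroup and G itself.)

9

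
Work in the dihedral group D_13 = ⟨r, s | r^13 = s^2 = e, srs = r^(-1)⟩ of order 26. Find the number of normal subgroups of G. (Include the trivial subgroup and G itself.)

3

G has 16 subgroups. Checking conjugation-invariance by order — order 1: 1/1 normal; order 2: 0/13 normal; order 13: 1/1 normal; order 26: 1/1 normal.
Total normal subgroups: 3.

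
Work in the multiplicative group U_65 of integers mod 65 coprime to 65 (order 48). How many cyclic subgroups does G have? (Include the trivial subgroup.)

20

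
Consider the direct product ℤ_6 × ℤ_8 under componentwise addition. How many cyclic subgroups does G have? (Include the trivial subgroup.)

16

Group the elements of G by the cyclic subgroup they generate; each cyclic subgroup of order d accounts for φ(d) elements.
Cyclic subgroups by order — order 1: 1; order 2: 3; order 3: 1; order 4: 2; order 6: 3; order 8: 2; order 12: 2; order 24: 2.
Total: 16.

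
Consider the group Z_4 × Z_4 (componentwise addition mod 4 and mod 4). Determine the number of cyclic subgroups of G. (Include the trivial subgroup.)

Group the elements of G by the cyclic subgroup they generate; each cyclic subgroup of order d accounts for φ(d) elements.
Cyclic subgroups by order — order 1: 1; order 2: 3; order 4: 6.
Total: 10.

10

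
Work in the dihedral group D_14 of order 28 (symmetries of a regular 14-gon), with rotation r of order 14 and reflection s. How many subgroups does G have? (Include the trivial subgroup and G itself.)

|G| = 28, so by Lagrange every subgroup order divides 28. Divisors: 1, 2, 4, 7, 14, 28.
Subgroups by order — order 1: 1; order 2: 15; order 4: 7; order 7: 1; order 14: 3; order 28: 1.
Total: 1 + 15 + 7 + 1 + 3 + 1 = 28.

28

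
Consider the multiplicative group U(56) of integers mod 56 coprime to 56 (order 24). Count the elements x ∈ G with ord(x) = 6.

14

Enumerating element orders in G gives 14 elements of order 6.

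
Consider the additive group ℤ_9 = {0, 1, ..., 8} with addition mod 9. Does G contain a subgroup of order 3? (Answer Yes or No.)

Yes

3 | 9. A subgroup of order 3 is {0, 3, 6}.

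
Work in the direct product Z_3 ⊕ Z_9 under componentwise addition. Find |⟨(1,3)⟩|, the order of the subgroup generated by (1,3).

The order of (1,3) in Z_3 × Z_9 is lcm(ord(1) in Z_3, ord(3) in Z_9).
ord(1) = 3 and ord(3) = 3, so |⟨(1,3)⟩| = lcm(3, 3) = 3.

3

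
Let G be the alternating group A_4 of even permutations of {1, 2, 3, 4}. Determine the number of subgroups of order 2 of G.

|G| = 12 and 2 | 12, so subgroups of order 2 are possible by Lagrange.
The subgroups of order 2 are: {e, (1 2)(3 4)}; {e, (1 3)(2 4)}; {e, (1 4)(2 3)}.
So G has 3 subgroups of order 2.

3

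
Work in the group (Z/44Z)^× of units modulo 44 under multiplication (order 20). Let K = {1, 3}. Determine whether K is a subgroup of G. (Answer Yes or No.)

3 ∈ K but its inverse 15 ∉ K, so K is not a subgroup.

No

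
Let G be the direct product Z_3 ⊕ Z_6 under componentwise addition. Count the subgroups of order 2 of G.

1

|G| = 18 and 2 | 18, so subgroups of order 2 are possible by Lagrange.
The subgroups of order 2 are: {(0,0), (0,3)}.
So G has 1 subgroup of order 2.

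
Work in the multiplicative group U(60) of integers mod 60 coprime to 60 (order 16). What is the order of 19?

2

Compute successive powers of 19 mod 60: 19, 1; 19^2 ≡ 1 (mod 60).
So |⟨19⟩| = 2.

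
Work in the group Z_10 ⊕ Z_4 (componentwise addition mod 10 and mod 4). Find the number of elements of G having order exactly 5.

An element (a,b) has order lcm(ord(a), ord(b)); count pairs with lcm equal to 5.
Enumerating gives 4 such elements.

4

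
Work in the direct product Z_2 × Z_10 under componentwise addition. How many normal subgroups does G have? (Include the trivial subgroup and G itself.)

10

G is abelian, so every subgroup is normal.
G has 10 subgroups in total, hence 10 normal subgroups.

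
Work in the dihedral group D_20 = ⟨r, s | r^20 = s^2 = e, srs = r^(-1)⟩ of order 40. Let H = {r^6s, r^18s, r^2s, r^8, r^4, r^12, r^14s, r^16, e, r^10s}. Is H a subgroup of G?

Yes

|H| = 10 divides |G| = 40, consistent with Lagrange.
H contains the identity, every element's inverse is in H, and H is closed under ·: it is a subgroup.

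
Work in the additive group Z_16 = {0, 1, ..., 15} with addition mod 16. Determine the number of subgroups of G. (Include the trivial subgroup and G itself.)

5

Subgroups of the cyclic group Z_16 correspond bijectively to divisors of 16.
Divisors of 16: 1, 2, 4, 8, 16.
So Z_16 has 5 subgroups.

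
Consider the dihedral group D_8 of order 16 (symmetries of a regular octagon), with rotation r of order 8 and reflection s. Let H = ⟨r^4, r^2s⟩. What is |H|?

4

|⟨r^4⟩| = 2 and |⟨r^2s⟩| = 2, so |H| is a multiple of lcm(2, 2) = 2 and divides |G| = 16.
Closing under the operation: H = {e, r^4, r^2s, r^6s}, so |H| = 4.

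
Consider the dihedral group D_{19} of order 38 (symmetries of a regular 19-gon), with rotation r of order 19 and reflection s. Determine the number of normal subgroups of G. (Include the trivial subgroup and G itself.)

3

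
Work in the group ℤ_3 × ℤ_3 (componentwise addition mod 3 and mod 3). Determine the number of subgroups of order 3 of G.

4

|G| = 9 and 3 | 9, so subgroups of order 3 are possible by Lagrange.
The subgroups of order 3 are: {(0,0), (0,1), (0,2)}; {(0,0), (1,0), (2,0)}; {(0,0), (1,1), (2,2)}; {(0,0), (1,2), (2,1)}.
So G has 4 subgroups of order 3.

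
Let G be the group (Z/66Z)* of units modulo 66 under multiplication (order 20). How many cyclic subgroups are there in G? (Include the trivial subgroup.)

8

Each element a generates a cyclic subgroup ⟨a⟩; distinct elements may generate the same one (a cyclic group of order d has φ(d) generators).
Cyclic subgroups by order — order 1: 1; order 2: 3; order 5: 1; order 10: 3.
Total: 8.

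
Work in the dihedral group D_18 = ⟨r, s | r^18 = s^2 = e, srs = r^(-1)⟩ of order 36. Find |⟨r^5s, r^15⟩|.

12

|⟨r^5s⟩| = 2 and |⟨r^15⟩| = 6, so |H| is a multiple of lcm(2, 6) = 6 and divides |G| = 36.
Closing under the operation: H = {e, r^3, r^6, r^9, r^12, r^15, r^2s, r^5s, r^8s, r^11s, r^14s, r^17s}, so |H| = 12.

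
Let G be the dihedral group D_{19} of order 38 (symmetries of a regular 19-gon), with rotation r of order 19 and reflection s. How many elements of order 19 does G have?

18

Enumerating element orders in G gives 18 elements of order 19.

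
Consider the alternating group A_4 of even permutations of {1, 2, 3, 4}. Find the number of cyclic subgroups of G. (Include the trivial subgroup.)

A cyclic subgroup of order d is generated by each of its φ(d) elements of order d, so the cyclic subgroups of order d number (#elements of order d)/φ(d).
Cyclic subgroups by order — order 1: 1; order 2: 3; order 3: 4.
Total: 8.

8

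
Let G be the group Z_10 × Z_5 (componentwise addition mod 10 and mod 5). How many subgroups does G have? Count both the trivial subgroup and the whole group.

|G| = 50, so by Lagrange every subgroup order divides 50. Divisors: 1, 2, 5, 10, 25, 50.
Subgroups by order — order 1: 1; order 2: 1; order 5: 6; order 10: 6; order 25: 1; order 50: 1.
Total: 1 + 1 + 6 + 6 + 1 + 1 = 16.

16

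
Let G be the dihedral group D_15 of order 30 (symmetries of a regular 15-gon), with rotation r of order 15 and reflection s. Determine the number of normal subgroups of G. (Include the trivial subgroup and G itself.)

5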